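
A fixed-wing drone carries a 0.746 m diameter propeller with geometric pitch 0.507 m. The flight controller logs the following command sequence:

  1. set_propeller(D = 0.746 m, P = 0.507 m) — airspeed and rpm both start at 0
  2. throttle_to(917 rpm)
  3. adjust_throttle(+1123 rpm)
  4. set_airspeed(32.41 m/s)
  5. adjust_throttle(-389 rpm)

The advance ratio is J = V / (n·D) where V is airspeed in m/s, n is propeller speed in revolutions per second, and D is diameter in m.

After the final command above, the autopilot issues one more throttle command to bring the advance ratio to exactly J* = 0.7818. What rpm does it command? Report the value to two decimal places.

set_propeller: D = 0.746 m, P = 0.507 m (p = P/D = 0.679625); state ← (V=0, rpm=0)
throttle_to(917): rpm ← 917
adjust_throttle(+1123): rpm ← 917 +1123 = 2040
set_airspeed(32.41): V ← 32.41 m/s
adjust_throttle(-389): rpm ← 2040 -389 = 1651
final state: V = 32.41 m/s, rpm = 1651 → n = rpm/60 = 27.516667 rev/s
target J* = 0.7818; solve J* = V/(n·D) for n: n = V/(J*·D) = 32.41/(0.7818 × 0.746) = 55.570530 rev/s
rpm = 60·n = 3334.231789

rpm = 3334.23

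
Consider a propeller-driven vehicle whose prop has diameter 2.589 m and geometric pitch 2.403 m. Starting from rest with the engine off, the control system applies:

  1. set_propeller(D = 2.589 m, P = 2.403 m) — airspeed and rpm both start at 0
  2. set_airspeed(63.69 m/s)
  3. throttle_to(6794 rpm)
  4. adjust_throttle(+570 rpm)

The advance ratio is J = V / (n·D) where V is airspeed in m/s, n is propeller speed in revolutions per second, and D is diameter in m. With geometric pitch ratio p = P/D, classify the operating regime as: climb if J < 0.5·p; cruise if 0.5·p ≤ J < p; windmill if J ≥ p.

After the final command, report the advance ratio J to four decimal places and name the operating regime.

J = 0.2004, regime = climb

set_propeller: D = 2.589 m, P = 2.403 m (p = P/D = 0.928158); state ← (V=0, rpm=0)
set_airspeed(63.69): V ← 63.69 m/s
throttle_to(6794): rpm ← 6794
adjust_throttle(+570): rpm ← 6794 +570 = 7364
final state: V = 63.69 m/s, rpm = 7364 → n = rpm/60 = 122.733333 rev/s
J = V / (n·D) = 63.69 / (122.733333 × 2.589) = 0.200436
regime bands: climb J<0.4641 | cruise [0.4641, 0.9282) | windmill J≥0.9282
J = 0.2004 → climb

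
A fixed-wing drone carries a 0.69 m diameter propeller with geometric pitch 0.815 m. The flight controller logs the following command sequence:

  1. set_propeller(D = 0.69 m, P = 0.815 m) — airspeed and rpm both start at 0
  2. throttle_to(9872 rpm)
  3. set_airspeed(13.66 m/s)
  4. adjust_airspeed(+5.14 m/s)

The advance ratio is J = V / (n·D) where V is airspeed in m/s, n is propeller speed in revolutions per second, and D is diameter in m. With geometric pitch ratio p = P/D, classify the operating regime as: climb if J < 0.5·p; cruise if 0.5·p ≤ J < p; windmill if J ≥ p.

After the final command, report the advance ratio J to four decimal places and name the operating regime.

set_propeller: D = 0.69 m, P = 0.815 m (p = P/D = 1.181159); state ← (V=0, rpm=0)
throttle_to(9872): rpm ← 9872
set_airspeed(13.66): V ← 13.66 m/s
adjust_airspeed(+5.14): V ← 13.66 +5.14 = 18.8 m/s
final state: V = 18.8 m/s, rpm = 9872 → n = rpm/60 = 164.533333 rev/s
J = V / (n·D) = 18.8 / (164.533333 × 0.69) = 0.165598
regime bands: climb J<0.5906 | cruise [0.5906, 1.1812) | windmill J≥1.1812
J = 0.1656 → climb

J = 0.1656, regime = climb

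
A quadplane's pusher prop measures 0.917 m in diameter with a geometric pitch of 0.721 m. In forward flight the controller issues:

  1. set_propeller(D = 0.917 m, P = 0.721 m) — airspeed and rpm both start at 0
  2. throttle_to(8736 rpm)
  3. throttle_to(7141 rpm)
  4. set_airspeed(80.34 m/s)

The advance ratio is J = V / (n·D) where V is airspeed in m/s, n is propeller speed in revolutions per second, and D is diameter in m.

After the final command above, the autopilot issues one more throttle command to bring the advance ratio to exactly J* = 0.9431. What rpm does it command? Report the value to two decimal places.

set_propeller: D = 0.917 m, P = 0.721 m (p = P/D = 0.786260); state ← (V=0, rpm=0)
throttle_to(8736): rpm ← 8736
throttle_to(7141): rpm ← 7141
set_airspeed(80.34): V ← 80.34 m/s
final state: V = 80.34 m/s, rpm = 7141 → n = rpm/60 = 119.016667 rev/s
target J* = 0.9431; solve J* = V/(n·D) for n: n = V/(J*·D) = 80.34/(0.9431 × 0.917) = 92.897654 rev/s
rpm = 60·n = 5573.859243

rpm = 5573.86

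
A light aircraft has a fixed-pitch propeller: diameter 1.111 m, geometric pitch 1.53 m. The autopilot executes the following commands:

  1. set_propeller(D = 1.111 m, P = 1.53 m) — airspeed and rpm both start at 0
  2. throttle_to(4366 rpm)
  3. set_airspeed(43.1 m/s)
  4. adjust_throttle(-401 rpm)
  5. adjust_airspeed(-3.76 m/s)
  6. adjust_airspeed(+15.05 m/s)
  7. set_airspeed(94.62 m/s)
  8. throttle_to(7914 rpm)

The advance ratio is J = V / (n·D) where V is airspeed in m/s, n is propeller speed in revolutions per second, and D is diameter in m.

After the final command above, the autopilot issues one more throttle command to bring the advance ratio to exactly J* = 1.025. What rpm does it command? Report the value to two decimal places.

rpm = 4985.36

set_propeller: D = 1.111 m, P = 1.53 m (p = P/D = 1.377138); state ← (V=0, rpm=0)
throttle_to(4366): rpm ← 4366
set_airspeed(43.1): V ← 43.1 m/s
adjust_throttle(-401): rpm ← 4366 -401 = 3965
adjust_airspeed(-3.76): V ← 43.1 -3.76 = 39.34 m/s
adjust_airspeed(+15.05): V ← 39.34 +15.05 = 54.39 m/s
set_airspeed(94.62): V ← 94.62 m/s
throttle_to(7914): rpm ← 7914
final state: V = 94.62 m/s, rpm = 7914 → n = rpm/60 = 131.900000 rev/s
target J* = 1.025; solve J* = V/(n·D) for n: n = V/(J*·D) = 94.62/(1.025 × 1.111) = 83.089285 rev/s
rpm = 60·n = 4985.357072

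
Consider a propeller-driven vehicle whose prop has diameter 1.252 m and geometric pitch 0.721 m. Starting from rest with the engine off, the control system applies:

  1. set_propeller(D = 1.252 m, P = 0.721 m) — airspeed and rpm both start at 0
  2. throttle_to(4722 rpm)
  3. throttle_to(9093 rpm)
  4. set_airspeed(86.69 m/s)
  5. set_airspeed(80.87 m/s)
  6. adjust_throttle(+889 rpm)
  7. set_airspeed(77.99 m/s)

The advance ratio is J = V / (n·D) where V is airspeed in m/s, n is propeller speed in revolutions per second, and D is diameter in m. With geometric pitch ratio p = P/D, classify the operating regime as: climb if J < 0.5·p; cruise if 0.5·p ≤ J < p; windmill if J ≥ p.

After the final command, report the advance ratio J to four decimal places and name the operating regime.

set_propeller: D = 1.252 m, P = 0.721 m (p = P/D = 0.575879); state ← (V=0, rpm=0)
throttle_to(4722): rpm ← 4722
throttle_to(9093): rpm ← 9093
set_airspeed(86.69): V ← 86.69 m/s
set_airspeed(80.87): V ← 80.87 m/s
adjust_throttle(+889): rpm ← 9093 +889 = 9982
set_airspeed(77.99): V ← 77.99 m/s
final state: V = 77.99 m/s, rpm = 9982 → n = rpm/60 = 166.366667 rev/s
J = V / (n·D) = 77.99 / (166.366667 × 1.252) = 0.374428
regime bands: climb J<0.2879 | cruise [0.2879, 0.5759) | windmill J≥0.5759
J = 0.3744 → cruise

J = 0.3744, regime = cruise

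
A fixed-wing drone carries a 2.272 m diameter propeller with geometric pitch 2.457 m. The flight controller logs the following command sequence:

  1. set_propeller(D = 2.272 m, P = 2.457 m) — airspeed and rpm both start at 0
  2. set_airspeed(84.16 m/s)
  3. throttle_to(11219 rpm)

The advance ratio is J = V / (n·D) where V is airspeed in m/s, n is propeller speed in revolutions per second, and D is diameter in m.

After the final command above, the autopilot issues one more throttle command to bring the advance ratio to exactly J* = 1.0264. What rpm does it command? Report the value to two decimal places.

set_propeller: D = 2.272 m, P = 2.457 m (p = P/D = 1.081426); state ← (V=0, rpm=0)
set_airspeed(84.16): V ← 84.16 m/s
throttle_to(11219): rpm ← 11219
final state: V = 84.16 m/s, rpm = 11219 → n = rpm/60 = 186.983333 rev/s
target J* = 1.0264; solve J* = V/(n·D) for n: n = V/(J*·D) = 84.16/(1.0264 × 2.272) = 36.089491 rev/s
rpm = 60·n = 2165.369458

rpm = 2165.37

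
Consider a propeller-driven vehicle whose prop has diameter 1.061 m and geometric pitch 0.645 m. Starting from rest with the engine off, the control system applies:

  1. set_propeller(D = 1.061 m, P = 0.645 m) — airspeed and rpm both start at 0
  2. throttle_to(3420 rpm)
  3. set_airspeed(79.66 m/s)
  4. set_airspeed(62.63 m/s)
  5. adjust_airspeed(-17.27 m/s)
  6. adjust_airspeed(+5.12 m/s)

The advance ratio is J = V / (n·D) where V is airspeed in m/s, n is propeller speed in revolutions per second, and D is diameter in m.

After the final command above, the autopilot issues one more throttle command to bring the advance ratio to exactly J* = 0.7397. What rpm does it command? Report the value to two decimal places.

set_propeller: D = 1.061 m, P = 0.645 m (p = P/D = 0.607917); state ← (V=0, rpm=0)
throttle_to(3420): rpm ← 3420
set_airspeed(79.66): V ← 79.66 m/s
set_airspeed(62.63): V ← 62.63 m/s
adjust_airspeed(-17.27): V ← 62.63 -17.27 = 45.36 m/s
adjust_airspeed(+5.12): V ← 45.36 +5.12 = 50.48 m/s
final state: V = 50.48 m/s, rpm = 3420 → n = rpm/60 = 57.000000 rev/s
target J* = 0.7397; solve J* = V/(n·D) for n: n = V/(J*·D) = 50.48/(0.7397 × 1.061) = 64.320342 rev/s
rpm = 60·n = 3859.220508

rpm = 3859.22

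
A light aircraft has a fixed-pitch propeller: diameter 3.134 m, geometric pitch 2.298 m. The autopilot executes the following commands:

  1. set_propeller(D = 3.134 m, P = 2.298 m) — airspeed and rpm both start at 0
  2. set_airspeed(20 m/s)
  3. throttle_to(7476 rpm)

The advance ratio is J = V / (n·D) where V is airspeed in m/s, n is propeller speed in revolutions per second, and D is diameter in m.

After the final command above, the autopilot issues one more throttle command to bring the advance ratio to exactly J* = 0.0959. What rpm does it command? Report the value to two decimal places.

set_propeller: D = 3.134 m, P = 2.298 m (p = P/D = 0.733248); state ← (V=0, rpm=0)
set_airspeed(20): V ← 20 m/s
throttle_to(7476): rpm ← 7476
final state: V = 20 m/s, rpm = 7476 → n = rpm/60 = 124.600000 rev/s
target J* = 0.0959; solve J* = V/(n·D) for n: n = V/(J*·D) = 20/(0.0959 × 3.134) = 66.544535 rev/s
rpm = 60·n = 3992.672116

rpm = 3992.67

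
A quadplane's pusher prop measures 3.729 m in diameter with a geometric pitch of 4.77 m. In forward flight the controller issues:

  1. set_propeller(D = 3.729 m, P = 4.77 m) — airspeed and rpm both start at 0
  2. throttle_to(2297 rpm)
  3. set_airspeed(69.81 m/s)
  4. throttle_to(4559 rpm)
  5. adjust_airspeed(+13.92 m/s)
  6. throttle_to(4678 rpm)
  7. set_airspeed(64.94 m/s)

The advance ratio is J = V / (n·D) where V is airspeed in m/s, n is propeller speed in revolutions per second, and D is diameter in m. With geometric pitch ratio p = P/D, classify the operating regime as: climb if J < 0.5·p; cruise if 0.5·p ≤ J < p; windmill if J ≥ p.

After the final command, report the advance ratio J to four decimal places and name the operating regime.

J = 0.2234, regime = climb

set_propeller: D = 3.729 m, P = 4.77 m (p = P/D = 1.279163); state ← (V=0, rpm=0)
throttle_to(2297): rpm ← 2297
set_airspeed(69.81): V ← 69.81 m/s
throttle_to(4559): rpm ← 4559
adjust_airspeed(+13.92): V ← 69.81 +13.92 = 83.73 m/s
throttle_to(4678): rpm ← 4678
set_airspeed(64.94): V ← 64.94 m/s
final state: V = 64.94 m/s, rpm = 4678 → n = rpm/60 = 77.966667 rev/s
J = V / (n·D) = 64.94 / (77.966667 × 3.729) = 0.223363
regime bands: climb J<0.6396 | cruise [0.6396, 1.2792) | windmill J≥1.2792
J = 0.2234 → climb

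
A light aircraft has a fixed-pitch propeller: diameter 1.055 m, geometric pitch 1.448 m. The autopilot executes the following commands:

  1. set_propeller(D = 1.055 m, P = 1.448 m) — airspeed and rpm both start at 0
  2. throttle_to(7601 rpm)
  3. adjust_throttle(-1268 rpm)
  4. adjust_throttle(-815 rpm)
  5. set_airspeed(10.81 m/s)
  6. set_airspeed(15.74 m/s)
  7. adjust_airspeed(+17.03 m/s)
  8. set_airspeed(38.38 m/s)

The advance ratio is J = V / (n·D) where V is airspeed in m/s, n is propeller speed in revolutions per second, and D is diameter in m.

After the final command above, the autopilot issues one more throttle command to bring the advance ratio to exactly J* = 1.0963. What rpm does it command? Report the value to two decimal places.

set_propeller: D = 1.055 m, P = 1.448 m (p = P/D = 1.372512); state ← (V=0, rpm=0)
throttle_to(7601): rpm ← 7601
adjust_throttle(-1268): rpm ← 7601 -1268 = 6333
adjust_throttle(-815): rpm ← 6333 -815 = 5518
set_airspeed(10.81): V ← 10.81 m/s
set_airspeed(15.74): V ← 15.74 m/s
adjust_airspeed(+17.03): V ← 15.74 +17.03 = 32.77 m/s
set_airspeed(38.38): V ← 38.38 m/s
final state: V = 38.38 m/s, rpm = 5518 → n = rpm/60 = 91.966667 rev/s
target J* = 1.0963; solve J* = V/(n·D) for n: n = V/(J*·D) = 38.38/(1.0963 × 1.055) = 33.183569 rev/s
rpm = 60·n = 1991.014152

rpm = 1991.01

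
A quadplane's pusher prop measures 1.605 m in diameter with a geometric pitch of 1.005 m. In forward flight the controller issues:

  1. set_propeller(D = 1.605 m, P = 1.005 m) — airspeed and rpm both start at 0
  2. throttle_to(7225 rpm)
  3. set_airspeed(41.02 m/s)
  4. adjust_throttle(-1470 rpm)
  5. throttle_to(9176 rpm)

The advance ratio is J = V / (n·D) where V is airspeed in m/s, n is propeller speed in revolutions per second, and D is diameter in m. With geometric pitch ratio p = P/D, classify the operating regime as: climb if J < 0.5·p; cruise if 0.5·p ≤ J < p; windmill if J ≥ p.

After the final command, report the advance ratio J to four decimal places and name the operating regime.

set_propeller: D = 1.605 m, P = 1.005 m (p = P/D = 0.626168); state ← (V=0, rpm=0)
throttle_to(7225): rpm ← 7225
set_airspeed(41.02): V ← 41.02 m/s
adjust_throttle(-1470): rpm ← 7225 -1470 = 5755
throttle_to(9176): rpm ← 9176
final state: V = 41.02 m/s, rpm = 9176 → n = rpm/60 = 152.933333 rev/s
J = V / (n·D) = 41.02 / (152.933333 × 1.605) = 0.167116
regime bands: climb J<0.3131 | cruise [0.3131, 0.6262) | windmill J≥0.6262
J = 0.1671 → climb

J = 0.1671, regime = climb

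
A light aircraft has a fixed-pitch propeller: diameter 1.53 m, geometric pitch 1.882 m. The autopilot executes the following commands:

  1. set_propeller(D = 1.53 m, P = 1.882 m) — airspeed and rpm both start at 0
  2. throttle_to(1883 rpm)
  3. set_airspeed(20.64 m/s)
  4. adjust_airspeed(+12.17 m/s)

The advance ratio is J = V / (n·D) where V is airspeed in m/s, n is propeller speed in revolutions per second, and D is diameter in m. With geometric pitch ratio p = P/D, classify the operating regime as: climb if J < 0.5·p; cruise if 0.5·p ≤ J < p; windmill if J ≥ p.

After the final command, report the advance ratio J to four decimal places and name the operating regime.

set_propeller: D = 1.53 m, P = 1.882 m (p = P/D = 1.230065); state ← (V=0, rpm=0)
throttle_to(1883): rpm ← 1883
set_airspeed(20.64): V ← 20.64 m/s
adjust_airspeed(+12.17): V ← 20.64 +12.17 = 32.81 m/s
final state: V = 32.81 m/s, rpm = 1883 → n = rpm/60 = 31.383333 rev/s
J = V / (n·D) = 32.81 / (31.383333 × 1.53) = 0.683307
regime bands: climb J<0.6150 | cruise [0.6150, 1.2301) | windmill J≥1.2301
J = 0.6833 → cruise

J = 0.6833, regime = cruise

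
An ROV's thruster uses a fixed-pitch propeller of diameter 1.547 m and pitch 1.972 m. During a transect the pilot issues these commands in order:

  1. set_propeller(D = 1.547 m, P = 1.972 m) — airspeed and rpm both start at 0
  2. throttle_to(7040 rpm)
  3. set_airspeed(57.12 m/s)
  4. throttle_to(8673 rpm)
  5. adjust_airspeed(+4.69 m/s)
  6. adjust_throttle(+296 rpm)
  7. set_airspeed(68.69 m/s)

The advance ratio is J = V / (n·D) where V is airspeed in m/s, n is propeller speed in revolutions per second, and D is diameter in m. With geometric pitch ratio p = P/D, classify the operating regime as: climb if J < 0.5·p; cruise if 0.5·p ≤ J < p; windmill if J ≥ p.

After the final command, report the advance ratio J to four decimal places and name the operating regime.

J = 0.2970, regime = climb

set_propeller: D = 1.547 m, P = 1.972 m (p = P/D = 1.274725); state ← (V=0, rpm=0)
throttle_to(7040): rpm ← 7040
set_airspeed(57.12): V ← 57.12 m/s
throttle_to(8673): rpm ← 8673
adjust_airspeed(+4.69): V ← 57.12 +4.69 = 61.81 m/s
adjust_throttle(+296): rpm ← 8673 +296 = 8969
set_airspeed(68.69): V ← 68.69 m/s
final state: V = 68.69 m/s, rpm = 8969 → n = rpm/60 = 149.483333 rev/s
J = V / (n·D) = 68.69 / (149.483333 × 1.547) = 0.297037
regime bands: climb J<0.6374 | cruise [0.6374, 1.2747) | windmill J≥1.2747
J = 0.2970 → climb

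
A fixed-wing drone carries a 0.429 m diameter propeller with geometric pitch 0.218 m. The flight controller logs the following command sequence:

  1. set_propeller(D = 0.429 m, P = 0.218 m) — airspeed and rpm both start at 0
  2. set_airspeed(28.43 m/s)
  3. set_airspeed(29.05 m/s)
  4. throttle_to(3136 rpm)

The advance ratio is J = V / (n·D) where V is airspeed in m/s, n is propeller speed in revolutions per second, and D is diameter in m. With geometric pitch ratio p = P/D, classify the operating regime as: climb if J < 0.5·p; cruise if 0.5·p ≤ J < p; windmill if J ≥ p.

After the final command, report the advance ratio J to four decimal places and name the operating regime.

set_propeller: D = 0.429 m, P = 0.218 m (p = P/D = 0.508159); state ← (V=0, rpm=0)
set_airspeed(28.43): V ← 28.43 m/s
set_airspeed(29.05): V ← 29.05 m/s
throttle_to(3136): rpm ← 3136
final state: V = 29.05 m/s, rpm = 3136 → n = rpm/60 = 52.266667 rev/s
J = V / (n·D) = 29.05 / (52.266667 × 0.429) = 1.295579
regime bands: climb J<0.2541 | cruise [0.2541, 0.5082) | windmill J≥0.5082
J = 1.2956 → windmill

J = 1.2956, regime = windmill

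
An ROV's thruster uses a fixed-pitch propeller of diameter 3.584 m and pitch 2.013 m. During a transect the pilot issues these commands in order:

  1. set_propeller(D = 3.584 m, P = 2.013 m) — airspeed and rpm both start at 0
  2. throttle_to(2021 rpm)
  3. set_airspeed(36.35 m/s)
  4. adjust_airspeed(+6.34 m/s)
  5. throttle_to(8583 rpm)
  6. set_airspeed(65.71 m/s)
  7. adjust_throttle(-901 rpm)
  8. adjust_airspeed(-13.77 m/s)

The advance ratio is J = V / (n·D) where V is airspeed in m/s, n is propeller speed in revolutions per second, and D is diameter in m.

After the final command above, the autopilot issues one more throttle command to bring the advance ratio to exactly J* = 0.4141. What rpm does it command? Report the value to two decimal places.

set_propeller: D = 3.584 m, P = 2.013 m (p = P/D = 0.561663); state ← (V=0, rpm=0)
throttle_to(2021): rpm ← 2021
set_airspeed(36.35): V ← 36.35 m/s
adjust_airspeed(+6.34): V ← 36.35 +6.34 = 42.69 m/s
throttle_to(8583): rpm ← 8583
set_airspeed(65.71): V ← 65.71 m/s
adjust_throttle(-901): rpm ← 8583 -901 = 7682
adjust_airspeed(-13.77): V ← 65.71 -13.77 = 51.94 m/s
final state: V = 51.94 m/s, rpm = 7682 → n = rpm/60 = 128.033333 rev/s
target J* = 0.4141; solve J* = V/(n·D) for n: n = V/(J*·D) = 51.94/(0.4141 × 3.584) = 34.996830 rev/s
rpm = 60·n = 2099.809829

rpm = 2099.81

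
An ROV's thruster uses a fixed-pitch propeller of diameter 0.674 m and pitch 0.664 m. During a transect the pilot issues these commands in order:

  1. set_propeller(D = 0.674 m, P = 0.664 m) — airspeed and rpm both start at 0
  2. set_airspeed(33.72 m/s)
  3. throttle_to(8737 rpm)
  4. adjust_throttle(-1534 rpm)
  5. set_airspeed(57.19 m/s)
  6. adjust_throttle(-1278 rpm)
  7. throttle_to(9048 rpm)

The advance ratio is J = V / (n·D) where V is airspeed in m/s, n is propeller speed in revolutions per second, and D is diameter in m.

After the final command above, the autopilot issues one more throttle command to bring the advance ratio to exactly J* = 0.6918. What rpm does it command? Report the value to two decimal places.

rpm = 7359.20

set_propeller: D = 0.674 m, P = 0.664 m (p = P/D = 0.985163); state ← (V=0, rpm=0)
set_airspeed(33.72): V ← 33.72 m/s
throttle_to(8737): rpm ← 8737
adjust_throttle(-1534): rpm ← 8737 -1534 = 7203
set_airspeed(57.19): V ← 57.19 m/s
adjust_throttle(-1278): rpm ← 7203 -1278 = 5925
throttle_to(9048): rpm ← 9048
final state: V = 57.19 m/s, rpm = 9048 → n = rpm/60 = 150.800000 rev/s
target J* = 0.6918; solve J* = V/(n·D) for n: n = V/(J*·D) = 57.19/(0.6918 × 0.674) = 122.653414 rev/s
rpm = 60·n = 7359.204861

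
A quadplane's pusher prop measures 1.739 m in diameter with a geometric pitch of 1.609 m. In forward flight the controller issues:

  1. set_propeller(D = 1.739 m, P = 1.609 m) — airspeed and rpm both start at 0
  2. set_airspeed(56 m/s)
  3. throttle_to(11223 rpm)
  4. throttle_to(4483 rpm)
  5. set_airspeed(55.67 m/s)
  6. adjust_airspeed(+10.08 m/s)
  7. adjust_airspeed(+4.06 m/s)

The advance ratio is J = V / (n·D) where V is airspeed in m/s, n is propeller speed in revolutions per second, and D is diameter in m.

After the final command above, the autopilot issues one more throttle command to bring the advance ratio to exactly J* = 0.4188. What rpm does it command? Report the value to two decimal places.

set_propeller: D = 1.739 m, P = 1.609 m (p = P/D = 0.925244); state ← (V=0, rpm=0)
set_airspeed(56): V ← 56 m/s
throttle_to(11223): rpm ← 11223
throttle_to(4483): rpm ← 4483
set_airspeed(55.67): V ← 55.67 m/s
adjust_airspeed(+10.08): V ← 55.67 +10.08 = 65.75 m/s
adjust_airspeed(+4.06): V ← 65.75 +4.06 = 69.81 m/s
final state: V = 69.81 m/s, rpm = 4483 → n = rpm/60 = 74.716667 rev/s
target J* = 0.4188; solve J* = V/(n·D) for n: n = V/(J*·D) = 69.81/(0.4188 × 1.739) = 95.854252 rev/s
rpm = 60·n = 5751.255126

rpm = 5751.26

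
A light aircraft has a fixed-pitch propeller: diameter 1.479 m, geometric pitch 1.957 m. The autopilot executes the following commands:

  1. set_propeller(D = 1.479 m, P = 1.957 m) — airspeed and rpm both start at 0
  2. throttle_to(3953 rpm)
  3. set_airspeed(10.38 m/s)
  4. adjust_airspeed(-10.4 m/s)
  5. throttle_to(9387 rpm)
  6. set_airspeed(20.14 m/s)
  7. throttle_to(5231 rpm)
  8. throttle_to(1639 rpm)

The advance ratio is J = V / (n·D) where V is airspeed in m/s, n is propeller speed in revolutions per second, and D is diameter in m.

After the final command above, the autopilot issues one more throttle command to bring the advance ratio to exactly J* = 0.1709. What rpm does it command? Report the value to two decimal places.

rpm = 4780.80

set_propeller: D = 1.479 m, P = 1.957 m (p = P/D = 1.323191); state ← (V=0, rpm=0)
throttle_to(3953): rpm ← 3953
set_airspeed(10.38): V ← 10.38 m/s
adjust_airspeed(-10.4): V ← 10.38 -10.4 = -0.02 m/s
throttle_to(9387): rpm ← 9387
set_airspeed(20.14): V ← 20.14 m/s
throttle_to(5231): rpm ← 5231
throttle_to(1639): rpm ← 1639
final state: V = 20.14 m/s, rpm = 1639 → n = rpm/60 = 27.316667 rev/s
target J* = 0.1709; solve J* = V/(n·D) for n: n = V/(J*·D) = 20.14/(0.1709 × 1.479) = 79.679982 rev/s
rpm = 60·n = 4780.798944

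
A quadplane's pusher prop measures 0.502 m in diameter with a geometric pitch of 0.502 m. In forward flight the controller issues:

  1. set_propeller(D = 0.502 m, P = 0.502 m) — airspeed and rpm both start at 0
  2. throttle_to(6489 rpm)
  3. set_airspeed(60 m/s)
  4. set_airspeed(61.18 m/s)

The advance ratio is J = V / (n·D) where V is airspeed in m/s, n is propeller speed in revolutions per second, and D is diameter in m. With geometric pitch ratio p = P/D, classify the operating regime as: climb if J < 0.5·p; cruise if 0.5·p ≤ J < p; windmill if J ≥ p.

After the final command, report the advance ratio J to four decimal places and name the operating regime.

set_propeller: D = 0.502 m, P = 0.502 m (p = P/D = 1.000000); state ← (V=0, rpm=0)
throttle_to(6489): rpm ← 6489
set_airspeed(60): V ← 60 m/s
set_airspeed(61.18): V ← 61.18 m/s
final state: V = 61.18 m/s, rpm = 6489 → n = rpm/60 = 108.150000 rev/s
J = V / (n·D) = 61.18 / (108.150000 × 0.502) = 1.126884
regime bands: climb J<0.5000 | cruise [0.5000, 1.0000) | windmill J≥1.0000
J = 1.1269 → windmill

J = 1.1269, regime = windmill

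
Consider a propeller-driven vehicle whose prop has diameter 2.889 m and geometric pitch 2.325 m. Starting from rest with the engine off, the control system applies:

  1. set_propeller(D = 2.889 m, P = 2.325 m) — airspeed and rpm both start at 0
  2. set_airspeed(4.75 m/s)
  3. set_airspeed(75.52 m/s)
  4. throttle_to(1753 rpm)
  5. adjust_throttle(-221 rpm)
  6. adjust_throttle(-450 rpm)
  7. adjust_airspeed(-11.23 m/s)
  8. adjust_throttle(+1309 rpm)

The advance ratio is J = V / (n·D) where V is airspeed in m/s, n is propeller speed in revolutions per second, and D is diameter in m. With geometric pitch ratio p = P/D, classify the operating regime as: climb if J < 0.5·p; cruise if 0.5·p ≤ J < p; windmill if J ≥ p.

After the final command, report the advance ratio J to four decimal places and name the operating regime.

set_propeller: D = 2.889 m, P = 2.325 m (p = P/D = 0.804777); state ← (V=0, rpm=0)
set_airspeed(4.75): V ← 4.75 m/s
set_airspeed(75.52): V ← 75.52 m/s
throttle_to(1753): rpm ← 1753
adjust_throttle(-221): rpm ← 1753 -221 = 1532
adjust_throttle(-450): rpm ← 1532 -450 = 1082
adjust_airspeed(-11.23): V ← 75.52 -11.23 = 64.29 m/s
adjust_throttle(+1309): rpm ← 1082 +1309 = 2391
final state: V = 64.29 m/s, rpm = 2391 → n = rpm/60 = 39.850000 rev/s
J = V / (n·D) = 64.29 / (39.850000 × 2.889) = 0.558428
regime bands: climb J<0.4024 | cruise [0.4024, 0.8048) | windmill J≥0.8048
J = 0.5584 → cruise

J = 0.5584, regime = cruise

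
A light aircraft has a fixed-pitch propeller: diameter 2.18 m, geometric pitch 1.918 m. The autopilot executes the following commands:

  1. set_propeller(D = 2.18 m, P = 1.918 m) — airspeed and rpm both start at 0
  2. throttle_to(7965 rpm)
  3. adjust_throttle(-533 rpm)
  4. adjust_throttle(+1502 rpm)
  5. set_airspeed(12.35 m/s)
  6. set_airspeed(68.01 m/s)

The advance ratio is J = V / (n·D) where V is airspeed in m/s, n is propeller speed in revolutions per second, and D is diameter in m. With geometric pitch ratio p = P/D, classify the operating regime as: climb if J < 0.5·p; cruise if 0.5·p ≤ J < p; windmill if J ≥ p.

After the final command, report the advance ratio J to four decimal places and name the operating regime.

set_propeller: D = 2.18 m, P = 1.918 m (p = P/D = 0.879817); state ← (V=0, rpm=0)
throttle_to(7965): rpm ← 7965
adjust_throttle(-533): rpm ← 7965 -533 = 7432
adjust_throttle(+1502): rpm ← 7432 +1502 = 8934
set_airspeed(12.35): V ← 12.35 m/s
set_airspeed(68.01): V ← 68.01 m/s
final state: V = 68.01 m/s, rpm = 8934 → n = rpm/60 = 148.900000 rev/s
J = V / (n·D) = 68.01 / (148.900000 × 2.18) = 0.209518
regime bands: climb J<0.4399 | cruise [0.4399, 0.8798) | windmill J≥0.8798
J = 0.2095 → climb

J = 0.2095, regime = climb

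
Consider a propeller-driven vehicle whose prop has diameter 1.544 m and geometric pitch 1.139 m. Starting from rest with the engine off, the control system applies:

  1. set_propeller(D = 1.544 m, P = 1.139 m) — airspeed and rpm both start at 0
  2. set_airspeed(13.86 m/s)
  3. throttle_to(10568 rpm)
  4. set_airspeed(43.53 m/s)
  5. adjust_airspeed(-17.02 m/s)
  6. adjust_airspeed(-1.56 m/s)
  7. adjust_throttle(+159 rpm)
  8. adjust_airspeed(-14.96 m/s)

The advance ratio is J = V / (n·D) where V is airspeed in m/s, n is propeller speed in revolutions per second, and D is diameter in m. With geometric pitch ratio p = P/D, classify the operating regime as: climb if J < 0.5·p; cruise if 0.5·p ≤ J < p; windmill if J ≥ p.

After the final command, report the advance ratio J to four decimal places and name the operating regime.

J = 0.0362, regime = climb

set_propeller: D = 1.544 m, P = 1.139 m (p = P/D = 0.737694); state ← (V=0, rpm=0)
set_airspeed(13.86): V ← 13.86 m/s
throttle_to(10568): rpm ← 10568
set_airspeed(43.53): V ← 43.53 m/s
adjust_airspeed(-17.02): V ← 43.53 -17.02 = 26.51 m/s
adjust_airspeed(-1.56): V ← 26.51 -1.56 = 24.95 m/s
adjust_throttle(+159): rpm ← 10568 +159 = 10727
adjust_airspeed(-14.96): V ← 24.95 -14.96 = 9.99 m/s
final state: V = 9.99 m/s, rpm = 10727 → n = rpm/60 = 178.783333 rev/s
J = V / (n·D) = 9.99 / (178.783333 × 1.544) = 0.036190
regime bands: climb J<0.3688 | cruise [0.3688, 0.7377) | windmill J≥0.7377
J = 0.0362 → climb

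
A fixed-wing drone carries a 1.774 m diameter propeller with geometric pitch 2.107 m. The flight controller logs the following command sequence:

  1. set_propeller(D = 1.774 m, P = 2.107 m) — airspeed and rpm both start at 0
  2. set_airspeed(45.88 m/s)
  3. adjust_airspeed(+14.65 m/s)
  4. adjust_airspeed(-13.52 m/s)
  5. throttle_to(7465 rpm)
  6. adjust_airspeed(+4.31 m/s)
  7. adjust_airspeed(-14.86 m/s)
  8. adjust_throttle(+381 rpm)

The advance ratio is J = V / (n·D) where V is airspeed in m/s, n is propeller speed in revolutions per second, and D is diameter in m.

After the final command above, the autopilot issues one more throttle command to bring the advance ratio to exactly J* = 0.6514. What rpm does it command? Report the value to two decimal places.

set_propeller: D = 1.774 m, P = 2.107 m (p = P/D = 1.187711); state ← (V=0, rpm=0)
set_airspeed(45.88): V ← 45.88 m/s
adjust_airspeed(+14.65): V ← 45.88 +14.65 = 60.53 m/s
adjust_airspeed(-13.52): V ← 60.53 -13.52 = 47.01 m/s
throttle_to(7465): rpm ← 7465
adjust_airspeed(+4.31): V ← 47.01 +4.31 = 51.32 m/s
adjust_airspeed(-14.86): V ← 51.32 -14.86 = 36.46 m/s
adjust_throttle(+381): rpm ← 7465 +381 = 7846
final state: V = 36.46 m/s, rpm = 7846 → n = rpm/60 = 130.766667 rev/s
target J* = 0.6514; solve J* = V/(n·D) for n: n = V/(J*·D) = 36.46/(0.6514 × 1.774) = 31.551157 rev/s
rpm = 60·n = 1893.069441

rpm = 1893.07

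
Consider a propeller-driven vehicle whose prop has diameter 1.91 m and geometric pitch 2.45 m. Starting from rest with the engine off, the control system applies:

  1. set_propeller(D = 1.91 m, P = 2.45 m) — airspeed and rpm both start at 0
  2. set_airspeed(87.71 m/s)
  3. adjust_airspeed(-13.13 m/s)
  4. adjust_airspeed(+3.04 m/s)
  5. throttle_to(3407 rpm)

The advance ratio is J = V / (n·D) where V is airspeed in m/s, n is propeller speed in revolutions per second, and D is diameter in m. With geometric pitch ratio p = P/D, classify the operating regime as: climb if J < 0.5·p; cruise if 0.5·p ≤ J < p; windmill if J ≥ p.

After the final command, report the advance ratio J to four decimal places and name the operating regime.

J = 0.7157, regime = cruise

set_propeller: D = 1.91 m, P = 2.45 m (p = P/D = 1.282723); state ← (V=0, rpm=0)
set_airspeed(87.71): V ← 87.71 m/s
adjust_airspeed(-13.13): V ← 87.71 -13.13 = 74.58 m/s
adjust_airspeed(+3.04): V ← 74.58 +3.04 = 77.62 m/s
throttle_to(3407): rpm ← 3407
final state: V = 77.62 m/s, rpm = 3407 → n = rpm/60 = 56.783333 rev/s
J = V / (n·D) = 77.62 / (56.783333 × 1.91) = 0.715681
regime bands: climb J<0.6414 | cruise [0.6414, 1.2827) | windmill J≥1.2827
J = 0.7157 → cruise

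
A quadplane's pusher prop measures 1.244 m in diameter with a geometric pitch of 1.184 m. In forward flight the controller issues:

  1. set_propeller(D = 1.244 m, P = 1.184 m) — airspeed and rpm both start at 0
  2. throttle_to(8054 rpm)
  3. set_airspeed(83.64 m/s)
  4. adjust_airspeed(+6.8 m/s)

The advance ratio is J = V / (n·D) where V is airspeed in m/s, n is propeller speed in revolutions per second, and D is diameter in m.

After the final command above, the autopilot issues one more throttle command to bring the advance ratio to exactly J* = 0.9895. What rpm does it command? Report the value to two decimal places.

set_propeller: D = 1.244 m, P = 1.184 m (p = P/D = 0.951768); state ← (V=0, rpm=0)
throttle_to(8054): rpm ← 8054
set_airspeed(83.64): V ← 83.64 m/s
adjust_airspeed(+6.8): V ← 83.64 +6.8 = 90.44 m/s
final state: V = 90.44 m/s, rpm = 8054 → n = rpm/60 = 134.233333 rev/s
target J* = 0.9895; solve J* = V/(n·D) for n: n = V/(J*·D) = 90.44/(0.9895 × 1.244) = 73.472425 rev/s
rpm = 60·n = 4408.345506

rpm = 4408.35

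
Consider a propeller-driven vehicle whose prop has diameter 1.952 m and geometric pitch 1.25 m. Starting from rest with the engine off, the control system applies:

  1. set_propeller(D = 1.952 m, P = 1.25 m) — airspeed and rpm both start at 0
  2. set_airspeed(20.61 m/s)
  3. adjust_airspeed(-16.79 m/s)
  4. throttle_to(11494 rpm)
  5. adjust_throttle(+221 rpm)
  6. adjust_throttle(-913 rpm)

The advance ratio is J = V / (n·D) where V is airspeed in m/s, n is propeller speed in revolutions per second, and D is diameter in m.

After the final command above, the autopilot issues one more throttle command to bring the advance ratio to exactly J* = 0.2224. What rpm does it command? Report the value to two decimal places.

rpm = 527.96

set_propeller: D = 1.952 m, P = 1.25 m (p = P/D = 0.640369); state ← (V=0, rpm=0)
set_airspeed(20.61): V ← 20.61 m/s
adjust_airspeed(-16.79): V ← 20.61 -16.79 = 3.82 m/s
throttle_to(11494): rpm ← 11494
adjust_throttle(+221): rpm ← 11494 +221 = 11715
adjust_throttle(-913): rpm ← 11715 -913 = 10802
final state: V = 3.82 m/s, rpm = 10802 → n = rpm/60 = 180.033333 rev/s
target J* = 0.2224; solve J* = V/(n·D) for n: n = V/(J*·D) = 3.82/(0.2224 × 1.952) = 8.799313 rev/s
rpm = 60·n = 527.958781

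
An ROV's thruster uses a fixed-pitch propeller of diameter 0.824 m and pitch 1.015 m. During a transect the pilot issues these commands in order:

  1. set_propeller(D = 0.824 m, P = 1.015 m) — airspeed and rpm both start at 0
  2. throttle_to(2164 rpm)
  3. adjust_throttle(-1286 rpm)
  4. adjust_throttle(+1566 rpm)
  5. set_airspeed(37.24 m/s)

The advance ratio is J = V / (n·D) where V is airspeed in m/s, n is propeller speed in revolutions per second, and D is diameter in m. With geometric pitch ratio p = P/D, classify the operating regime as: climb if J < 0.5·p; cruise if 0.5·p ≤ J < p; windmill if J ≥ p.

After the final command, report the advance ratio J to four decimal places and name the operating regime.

J = 1.1095, regime = cruise

set_propeller: D = 0.824 m, P = 1.015 m (p = P/D = 1.231796); state ← (V=0, rpm=0)
throttle_to(2164): rpm ← 2164
adjust_throttle(-1286): rpm ← 2164 -1286 = 878
adjust_throttle(+1566): rpm ← 878 +1566 = 2444
set_airspeed(37.24): V ← 37.24 m/s
final state: V = 37.24 m/s, rpm = 2444 → n = rpm/60 = 40.733333 rev/s
J = V / (n·D) = 37.24 / (40.733333 × 0.824) = 1.109513
regime bands: climb J<0.6159 | cruise [0.6159, 1.2318) | windmill J≥1.2318
J = 1.1095 → cruise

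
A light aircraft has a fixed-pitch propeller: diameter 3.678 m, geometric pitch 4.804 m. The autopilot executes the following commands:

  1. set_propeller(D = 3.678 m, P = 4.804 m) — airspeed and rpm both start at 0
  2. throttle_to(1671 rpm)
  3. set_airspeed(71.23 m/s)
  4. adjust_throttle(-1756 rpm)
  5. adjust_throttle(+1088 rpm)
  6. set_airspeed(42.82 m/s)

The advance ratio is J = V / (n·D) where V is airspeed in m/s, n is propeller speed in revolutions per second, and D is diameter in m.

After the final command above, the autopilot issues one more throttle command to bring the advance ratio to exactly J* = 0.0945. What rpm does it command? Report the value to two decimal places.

rpm = 7391.87

set_propeller: D = 3.678 m, P = 4.804 m (p = P/D = 1.306145); state ← (V=0, rpm=0)
throttle_to(1671): rpm ← 1671
set_airspeed(71.23): V ← 71.23 m/s
adjust_throttle(-1756): rpm ← 1671 -1756 = -85
adjust_throttle(+1088): rpm ← -85 +1088 = 1003
set_airspeed(42.82): V ← 42.82 m/s
final state: V = 42.82 m/s, rpm = 1003 → n = rpm/60 = 16.716667 rev/s
target J* = 0.0945; solve J* = V/(n·D) for n: n = V/(J*·D) = 42.82/(0.0945 × 3.678) = 123.197850 rev/s
rpm = 60·n = 7391.871013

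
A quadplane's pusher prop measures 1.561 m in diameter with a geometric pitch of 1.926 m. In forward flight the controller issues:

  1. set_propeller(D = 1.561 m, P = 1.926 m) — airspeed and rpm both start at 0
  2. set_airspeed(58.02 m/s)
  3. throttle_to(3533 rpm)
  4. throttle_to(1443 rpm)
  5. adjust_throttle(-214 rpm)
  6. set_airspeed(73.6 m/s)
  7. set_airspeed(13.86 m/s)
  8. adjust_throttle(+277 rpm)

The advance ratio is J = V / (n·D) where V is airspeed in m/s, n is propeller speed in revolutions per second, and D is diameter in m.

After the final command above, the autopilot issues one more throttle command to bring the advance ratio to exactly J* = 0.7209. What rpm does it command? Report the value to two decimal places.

set_propeller: D = 1.561 m, P = 1.926 m (p = P/D = 1.233824); state ← (V=0, rpm=0)
set_airspeed(58.02): V ← 58.02 m/s
throttle_to(3533): rpm ← 3533
throttle_to(1443): rpm ← 1443
adjust_throttle(-214): rpm ← 1443 -214 = 1229
set_airspeed(73.6): V ← 73.6 m/s
set_airspeed(13.86): V ← 13.86 m/s
adjust_throttle(+277): rpm ← 1229 +277 = 1506
final state: V = 13.86 m/s, rpm = 1506 → n = rpm/60 = 25.100000 rev/s
target J* = 0.7209; solve J* = V/(n·D) for n: n = V/(J*·D) = 13.86/(0.7209 × 1.561) = 12.316443 rev/s
rpm = 60·n = 738.986581

rpm = 738.99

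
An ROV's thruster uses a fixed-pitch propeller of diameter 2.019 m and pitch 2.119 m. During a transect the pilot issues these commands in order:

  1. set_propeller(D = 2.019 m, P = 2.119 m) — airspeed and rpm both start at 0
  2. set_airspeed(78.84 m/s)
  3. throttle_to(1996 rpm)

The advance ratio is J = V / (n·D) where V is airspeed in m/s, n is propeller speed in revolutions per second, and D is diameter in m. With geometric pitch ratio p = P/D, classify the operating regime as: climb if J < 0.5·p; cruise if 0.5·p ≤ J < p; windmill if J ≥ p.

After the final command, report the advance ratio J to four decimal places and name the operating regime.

J = 1.1738, regime = windmill

set_propeller: D = 2.019 m, P = 2.119 m (p = P/D = 1.049529); state ← (V=0, rpm=0)
set_airspeed(78.84): V ← 78.84 m/s
throttle_to(1996): rpm ← 1996
final state: V = 78.84 m/s, rpm = 1996 → n = rpm/60 = 33.266667 rev/s
J = V / (n·D) = 78.84 / (33.266667 × 2.019) = 1.173819
regime bands: climb J<0.5248 | cruise [0.5248, 1.0495) | windmill J≥1.0495
J = 1.1738 → windmill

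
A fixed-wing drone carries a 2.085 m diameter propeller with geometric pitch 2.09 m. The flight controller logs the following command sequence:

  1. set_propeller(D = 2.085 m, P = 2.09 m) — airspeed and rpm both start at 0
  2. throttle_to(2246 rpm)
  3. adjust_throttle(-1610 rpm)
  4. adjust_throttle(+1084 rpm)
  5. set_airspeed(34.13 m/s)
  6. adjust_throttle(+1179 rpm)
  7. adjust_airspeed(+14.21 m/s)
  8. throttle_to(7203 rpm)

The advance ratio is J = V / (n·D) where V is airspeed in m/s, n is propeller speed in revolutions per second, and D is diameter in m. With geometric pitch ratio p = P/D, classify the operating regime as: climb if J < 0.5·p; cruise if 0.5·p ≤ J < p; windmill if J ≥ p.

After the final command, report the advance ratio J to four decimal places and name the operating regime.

set_propeller: D = 2.085 m, P = 2.09 m (p = P/D = 1.002398); state ← (V=0, rpm=0)
throttle_to(2246): rpm ← 2246
adjust_throttle(-1610): rpm ← 2246 -1610 = 636
adjust_throttle(+1084): rpm ← 636 +1084 = 1720
set_airspeed(34.13): V ← 34.13 m/s
adjust_throttle(+1179): rpm ← 1720 +1179 = 2899
adjust_airspeed(+14.21): V ← 34.13 +14.21 = 48.34 m/s
throttle_to(7203): rpm ← 7203
final state: V = 48.34 m/s, rpm = 7203 → n = rpm/60 = 120.050000 rev/s
J = V / (n·D) = 48.34 / (120.050000 × 2.085) = 0.193125
regime bands: climb J<0.5012 | cruise [0.5012, 1.0024) | windmill J≥1.0024
J = 0.1931 → climb

J = 0.1931, regime = climb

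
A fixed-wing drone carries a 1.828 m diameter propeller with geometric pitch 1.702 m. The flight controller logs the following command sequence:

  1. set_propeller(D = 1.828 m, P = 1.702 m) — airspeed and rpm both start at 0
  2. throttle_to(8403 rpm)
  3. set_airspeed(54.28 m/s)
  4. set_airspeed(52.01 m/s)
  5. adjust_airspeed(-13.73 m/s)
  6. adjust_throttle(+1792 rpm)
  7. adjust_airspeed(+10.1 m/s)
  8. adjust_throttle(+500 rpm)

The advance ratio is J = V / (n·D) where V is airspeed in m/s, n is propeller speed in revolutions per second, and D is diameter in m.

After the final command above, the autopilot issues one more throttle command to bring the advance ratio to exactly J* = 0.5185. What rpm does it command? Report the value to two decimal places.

set_propeller: D = 1.828 m, P = 1.702 m (p = P/D = 0.931072); state ← (V=0, rpm=0)
throttle_to(8403): rpm ← 8403
set_airspeed(54.28): V ← 54.28 m/s
set_airspeed(52.01): V ← 52.01 m/s
adjust_airspeed(-13.73): V ← 52.01 -13.73 = 38.28 m/s
adjust_throttle(+1792): rpm ← 8403 +1792 = 10195
adjust_airspeed(+10.1): V ← 38.28 +10.1 = 48.38 m/s
adjust_throttle(+500): rpm ← 10195 +500 = 10695
final state: V = 48.38 m/s, rpm = 10695 → n = rpm/60 = 178.250000 rev/s
target J* = 0.5185; solve J* = V/(n·D) for n: n = V/(J*·D) = 48.38/(0.5185 × 1.828) = 51.043555 rev/s
rpm = 60·n = 3062.613287

rpm = 3062.61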